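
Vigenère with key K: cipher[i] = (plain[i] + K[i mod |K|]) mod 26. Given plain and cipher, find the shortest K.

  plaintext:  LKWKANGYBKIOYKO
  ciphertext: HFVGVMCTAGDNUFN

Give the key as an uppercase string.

  i= 0: H-L = 22 → W
  i= 1: F-K = 21 → V
  i= 2: V-W = 25 → Z
  i= 3: G-K = 22 → W
  i= 4: V-A = 21 → V
  i= 5: M-N = 25 → Z
  i= 6: C-G = 22 → W
  i= 7: T-Y = 21 → V
  i= 8: A-B = 25 → Z
  i= 9: G-K = 22 → W
  i=10: D-I = 21 → V
  i=11: N-O = 25 → Z
  i=12: U-Y = 22 → W
  i=13: F-K = 21 → V
  i=14: N-O = 25 → Z
  shifts repeat with period 3: WVZ

WVZ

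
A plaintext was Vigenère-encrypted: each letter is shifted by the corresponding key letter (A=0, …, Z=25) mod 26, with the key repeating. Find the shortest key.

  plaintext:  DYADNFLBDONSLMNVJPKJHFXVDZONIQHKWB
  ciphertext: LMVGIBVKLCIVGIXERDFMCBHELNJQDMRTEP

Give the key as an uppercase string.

IOVDVWKJ

  i= 0: L-D =  8 → I
  i= 1: M-Y = 14 → O
  i= 2: V-A = 21 → V
  i= 3: G-D =  3 → D
  i= 4: I-N = 21 → V
  i= 5: B-F = 22 → W
  i= 6: V-L = 10 → K
  i= 7: K-B =  9 → J
  i= 8: L-D =  8 → I
  i= 9: C-O = 14 → O
  i=10: I-N = 21 → V
  i=11: V-S =  3 → D
  i=12: G-L = 21 → V
  i=13: I-M = 22 → W
  i=14: X-N = 10 → K
  i=15: E-V =  9 → J
  i=16: R-J =  8 → I
  i=17: D-P = 14 → O
  i=18: F-K = 21 → V
  i=19: M-J =  3 → D
  i=20: C-H = 21 → V
  i=21: B-F = 22 → W
  i=22: H-X = 10 → K
  i=23: E-V =  9 → J
  i=24: L-D =  8 → I
  i=25: N-Z = 14 → O
  i=26: J-O = 21 → V
  i=27: Q-N =  3 → D
  i=28: D-I = 21 → V
  i=29: M-Q = 22 → W
  i=30: R-H = 10 → K
  i=31: T-K =  9 → J
  i=32: E-W =  8 → I
  i=33: P-B = 14 → O
  shifts repeat with period 8: IOVDVWKJ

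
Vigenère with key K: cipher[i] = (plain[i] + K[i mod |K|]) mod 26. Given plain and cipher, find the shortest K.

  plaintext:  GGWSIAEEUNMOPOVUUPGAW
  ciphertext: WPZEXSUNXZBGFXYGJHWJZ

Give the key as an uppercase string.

  i= 0: W-G = 16 → Q
  i= 1: P-G =  9 → J
  i= 2: Z-W =  3 → D
  i= 3: E-S = 12 → M
  i= 4: X-I = 15 → P
  i= 5: S-A = 18 → S
  i= 6: U-E = 16 → Q
  i= 7: N-E =  9 → J
  i= 8: X-U =  3 → D
  i= 9: Z-N = 12 → M
  i=10: B-M = 15 → P
  i=11: G-O = 18 → S
  i=12: F-P = 16 → Q
  i=13: X-O =  9 → J
  i=14: Y-V =  3 → D
  i=15: G-U = 12 → M
  i=16: J-U = 15 → P
  i=17: H-P = 18 → S
  i=18: W-G = 16 → Q
  i=19: J-A =  9 → J
  i=20: Z-W =  3 → D
  shifts repeat with period 6: QJDMPS

QJDMPS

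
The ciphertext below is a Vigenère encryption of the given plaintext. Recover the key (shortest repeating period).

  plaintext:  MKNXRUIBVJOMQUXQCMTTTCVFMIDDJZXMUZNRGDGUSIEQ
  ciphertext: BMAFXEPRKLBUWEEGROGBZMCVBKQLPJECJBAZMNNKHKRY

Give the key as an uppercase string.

  i= 0: B-M = 15 → P
  i= 1: M-K =  2 → C
  i= 2: A-N = 13 → N
  i= 3: F-X =  8 → I
  i= 4: X-R =  6 → G
  i= 5: E-U = 10 → K
  i= 6: P-I =  7 → H
  i= 7: R-B = 16 → Q
  i= 8: K-V = 15 → P
  i= 9: L-J =  2 → C
  i=10: B-O = 13 → N
  i=11: U-M =  8 → I
  i=12: W-Q =  6 → G
  i=13: E-U = 10 → K
  i=14: E-X =  7 → H
  i=15: G-Q = 16 → Q
  i=16: R-C = 15 → P
  i=17: O-M =  2 → C
  i=18: G-T = 13 → N
  i=19: B-T =  8 → I
  i=20: Z-T =  6 → G
  i=21: M-C = 10 → K
  i=22: C-V =  7 → H
  i=23: V-F = 16 → Q
  i=24: B-M = 15 → P
  i=25: K-I =  2 → C
  i=26: Q-D = 13 → N
  i=27: L-D =  8 → I
  i=28: P-J =  6 → G
  i=29: J-Z = 10 → K
  i=30: E-X =  7 → H
  i=31: C-M = 16 → Q
  i=32: J-U = 15 → P
  i=33: B-Z =  2 → C
  i=34: A-N = 13 → N
  i=35: Z-R =  8 → I
  i=36: M-G =  6 → G
  i=37: N-D = 10 → K
  i=38: N-G =  7 → H
  i=39: K-U = 16 → Q
  i=40: H-S = 15 → P
  i=41: K-I =  2 → C
  i=42: R-E = 13 → N
  i=43: Y-Q =  8 → I
  shifts repeat with period 8: PCNIGKHQ

PCNIGKHQ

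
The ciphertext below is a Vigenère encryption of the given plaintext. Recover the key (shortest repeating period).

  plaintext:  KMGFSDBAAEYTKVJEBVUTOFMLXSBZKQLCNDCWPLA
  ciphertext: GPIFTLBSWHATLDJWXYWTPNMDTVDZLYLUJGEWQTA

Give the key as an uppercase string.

WDCABIAS

  i= 0: G-K = 22 → W
  i= 1: P-M =  3 → D
  i= 2: I-G =  2 → C
  i= 3: F-F =  0 → A
  i= 4: T-S =  1 → B
  i= 5: L-D =  8 → I
  i= 6: B-B =  0 → A
  i= 7: S-A = 18 → S
  i= 8: W-A = 22 → W
  i= 9: H-E =  3 → D
  i=10: A-Y =  2 → C
  i=11: T-T =  0 → A
  i=12: L-K =  1 → B
  i=13: D-V =  8 → I
  i=14: J-J =  0 → A
  i=15: W-E = 18 → S
  i=16: X-B = 22 → W
  i=17: Y-V =  3 → D
  i=18: W-U =  2 → C
  i=19: T-T =  0 → A
  i=20: P-O =  1 → B
  i=21: N-F =  8 → I
  i=22: M-M =  0 → A
  i=23: D-L = 18 → S
  i=24: T-X = 22 → W
  i=25: V-S =  3 → D
  i=26: D-B =  2 → C
  i=27: Z-Z =  0 → A
  i=28: L-K =  1 → B
  i=29: Y-Q =  8 → I
  i=30: L-L =  0 → A
  i=31: U-C = 18 → S
  i=32: J-N = 22 → W
  i=33: G-D =  3 → D
  i=34: E-C =  2 → C
  i=35: W-W =  0 → A
  i=36: Q-P =  1 → B
  i=37: T-L =  8 → I
  i=38: A-A =  0 → A
  shifts repeat with period 8: WDCABIAS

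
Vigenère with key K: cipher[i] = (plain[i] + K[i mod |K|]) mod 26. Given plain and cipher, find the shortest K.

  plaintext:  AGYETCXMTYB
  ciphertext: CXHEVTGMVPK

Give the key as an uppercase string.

CRJA

  i= 0: C-A =  2 → C
  i= 1: X-G = 17 → R
  i= 2: H-Y =  9 → J
  i= 3: E-E =  0 → A
  i= 4: V-T =  2 → C
  i= 5: T-C = 17 → R
  i= 6: G-X =  9 → J
  i= 7: M-M =  0 → A
  i= 8: V-T =  2 → C
  i= 9: P-Y = 17 → R
  i=10: K-B =  9 → J
  shifts repeat with period 4: CRJA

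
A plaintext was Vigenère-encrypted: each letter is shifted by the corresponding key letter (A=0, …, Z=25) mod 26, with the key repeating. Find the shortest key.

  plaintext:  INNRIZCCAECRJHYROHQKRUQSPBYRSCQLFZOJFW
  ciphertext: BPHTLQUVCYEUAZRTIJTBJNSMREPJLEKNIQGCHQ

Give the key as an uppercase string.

  i= 0: B-I = 19 → T
  i= 1: P-N =  2 → C
  i= 2: H-N = 20 → U
  i= 3: T-R =  2 → C
  i= 4: L-I =  3 → D
  i= 5: Q-Z = 17 → R
  i= 6: U-C = 18 → S
  i= 7: V-C = 19 → T
  i= 8: C-A =  2 → C
  i= 9: Y-E = 20 → U
  i=10: E-C =  2 → C
  i=11: U-R =  3 → D
  i=12: A-J = 17 → R
  i=13: Z-H = 18 → S
  i=14: R-Y = 19 → T
  i=15: T-R =  2 → C
  i=16: I-O = 20 → U
  i=17: J-H =  2 → C
  i=18: T-Q =  3 → D
  i=19: B-K = 17 → R
  i=20: J-R = 18 → S
  i=21: N-U = 19 → T
  i=22: S-Q =  2 → C
  i=23: M-S = 20 → U
  i=24: R-P =  2 → C
  i=25: E-B =  3 → D
  i=26: P-Y = 17 → R
  i=27: J-R = 18 → S
  i=28: L-S = 19 → T
  i=29: E-C =  2 → C
  i=30: K-Q = 20 → U
  i=31: N-L =  2 → C
  i=32: I-F =  3 → D
  i=33: Q-Z = 17 → R
  i=34: G-O = 18 → S
  i=35: C-J = 19 → T
  i=36: H-F =  2 → C
  i=37: Q-W = 20 → U
  shifts repeat with period 7: TCUCDRS

TCUCDRS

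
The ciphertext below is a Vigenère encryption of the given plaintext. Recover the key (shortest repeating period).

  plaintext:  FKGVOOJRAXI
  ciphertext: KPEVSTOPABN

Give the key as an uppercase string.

FFYAE

  i= 0: K-F =  5 → F
  i= 1: P-K =  5 → F
  i= 2: E-G = 24 → Y
  i= 3: V-V =  0 → A
  i= 4: S-O =  4 → E
  i= 5: T-O =  5 → F
  i= 6: O-J =  5 → F
  i= 7: P-R = 24 → Y
  i= 8: A-A =  0 → A
  i= 9: B-X =  4 → E
  i=10: N-I =  5 → F
  shifts repeat with period 5: FFYAE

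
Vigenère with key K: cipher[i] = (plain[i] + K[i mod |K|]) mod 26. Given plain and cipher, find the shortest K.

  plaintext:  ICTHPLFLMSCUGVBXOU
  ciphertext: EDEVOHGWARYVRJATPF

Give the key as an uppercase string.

  i= 0: E-I = 22 → W
  i= 1: D-C =  1 → B
  i= 2: E-T = 11 → L
  i= 3: V-H = 14 → O
  i= 4: O-P = 25 → Z
  i= 5: H-L = 22 → W
  i= 6: G-F =  1 → B
  i= 7: W-L = 11 → L
  i= 8: A-M = 14 → O
  i= 9: R-S = 25 → Z
  i=10: Y-C = 22 → W
  i=11: V-U =  1 → B
  i=12: R-G = 11 → L
  i=13: J-V = 14 → O
  i=14: A-B = 25 → Z
  i=15: T-X = 22 → W
  i=16: P-O =  1 → B
  i=17: F-U = 11 → L
  shifts repeat with period 5: WBLOZ

WBLOZ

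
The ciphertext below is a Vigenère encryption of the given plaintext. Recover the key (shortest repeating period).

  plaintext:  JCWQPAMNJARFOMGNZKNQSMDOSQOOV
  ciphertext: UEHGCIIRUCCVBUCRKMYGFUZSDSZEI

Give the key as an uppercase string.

  i= 0: U-J = 11 → L
  i= 1: E-C =  2 → C
  i= 2: H-W = 11 → L
  i= 3: G-Q = 16 → Q
  i= 4: C-P = 13 → N
  i= 5: I-A =  8 → I
  i= 6: I-M = 22 → W
  i= 7: R-N =  4 → E
  i= 8: U-J = 11 → L
  i= 9: C-A =  2 → C
  i=10: C-R = 11 → L
  i=11: V-F = 16 → Q
  i=12: B-O = 13 → N
  i=13: U-M =  8 → I
  i=14: C-G = 22 → W
  i=15: R-N =  4 → E
  i=16: K-Z = 11 → L
  i=17: M-K =  2 → C
  i=18: Y-N = 11 → L
  i=19: G-Q = 16 → Q
  i=20: F-S = 13 → N
  i=21: U-M =  8 → I
  i=22: Z-D = 22 → W
  i=23: S-O =  4 → E
  i=24: D-S = 11 → L
  i=25: S-Q =  2 → C
  i=26: Z-O = 11 → L
  i=27: E-O = 16 → Q
  i=28: I-V = 13 → N
  shifts repeat with period 8: LCLQNIWE

LCLQNIWE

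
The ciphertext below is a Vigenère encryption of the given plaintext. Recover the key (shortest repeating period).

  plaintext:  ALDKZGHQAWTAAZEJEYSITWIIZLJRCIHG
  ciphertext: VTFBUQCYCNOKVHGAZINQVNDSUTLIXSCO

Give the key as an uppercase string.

  i= 0: V-A = 21 → V
  i= 1: T-L =  8 → I
  i= 2: F-D =  2 → C
  i= 3: B-K = 17 → R
  i= 4: U-Z = 21 → V
  i= 5: Q-G = 10 → K
  i= 6: C-H = 21 → V
  i= 7: Y-Q =  8 → I
  i= 8: C-A =  2 → C
  i= 9: N-W = 17 → R
  i=10: O-T = 21 → V
  i=11: K-A = 10 → K
  i=12: V-A = 21 → V
  i=13: H-Z =  8 → I
  i=14: G-E =  2 → C
  i=15: A-J = 17 → R
  i=16: Z-E = 21 → V
  i=17: I-Y = 10 → K
  i=18: N-S = 21 → V
  i=19: Q-I =  8 → I
  i=20: V-T =  2 → C
  i=21: N-W = 17 → R
  i=22: D-I = 21 → V
  i=23: S-I = 10 → K
  i=24: U-Z = 21 → V
  i=25: T-L =  8 → I
  i=26: L-J =  2 → C
  i=27: I-R = 17 → R
  i=28: X-C = 21 → V
  i=29: S-I = 10 → K
  i=30: C-H = 21 → V
  i=31: O-G =  8 → I
  shifts repeat with period 6: VICRVK

VICRVK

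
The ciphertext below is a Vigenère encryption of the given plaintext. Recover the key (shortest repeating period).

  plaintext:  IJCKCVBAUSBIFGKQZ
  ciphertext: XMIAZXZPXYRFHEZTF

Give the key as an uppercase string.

  i= 0: X-I = 15 → P
  i= 1: M-J =  3 → D
  i= 2: I-C =  6 → G
  i= 3: A-K = 16 → Q
  i= 4: Z-C = 23 → X
  i= 5: X-V =  2 → C
  i= 6: Z-B = 24 → Y
  i= 7: P-A = 15 → P
  i= 8: X-U =  3 → D
  i= 9: Y-S =  6 → G
  i=10: R-B = 16 → Q
  i=11: F-I = 23 → X
  i=12: H-F =  2 → C
  i=13: E-G = 24 → Y
  i=14: Z-K = 15 → P
  i=15: T-Q =  3 → D
  i=16: F-Z =  6 → G
  shifts repeat with period 7: PDGQXCY

PDGQXCY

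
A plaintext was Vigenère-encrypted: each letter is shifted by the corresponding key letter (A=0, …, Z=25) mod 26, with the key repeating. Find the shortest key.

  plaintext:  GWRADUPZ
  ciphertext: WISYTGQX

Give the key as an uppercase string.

QMBY

  i= 0: W-G = 16 → Q
  i= 1: I-W = 12 → M
  i= 2: S-R =  1 → B
  i= 3: Y-A = 24 → Y
  i= 4: T-D = 16 → Q
  i= 5: G-U = 12 → M
  i= 6: Q-P =  1 → B
  i= 7: X-Z = 24 → Y
  shifts repeat with period 4: QMBY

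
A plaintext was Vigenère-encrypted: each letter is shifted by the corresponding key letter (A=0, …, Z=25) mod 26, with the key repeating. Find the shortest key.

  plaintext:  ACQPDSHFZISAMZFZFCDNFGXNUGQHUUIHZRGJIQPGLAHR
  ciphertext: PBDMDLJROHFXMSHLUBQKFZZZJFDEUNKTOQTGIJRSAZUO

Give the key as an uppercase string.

PZNXATCM

  i= 0: P-A = 15 → P
  i= 1: B-C = 25 → Z
  i= 2: D-Q = 13 → N
  i= 3: M-P = 23 → X
  i= 4: D-D =  0 → A
  i= 5: L-S = 19 → T
  i= 6: J-H =  2 → C
  i= 7: R-F = 12 → M
  i= 8: O-Z = 15 → P
  i= 9: H-I = 25 → Z
  i=10: F-S = 13 → N
  i=11: X-A = 23 → X
  i=12: M-M =  0 → A
  i=13: S-Z = 19 → T
  i=14: H-F =  2 → C
  i=15: L-Z = 12 → M
  i=16: U-F = 15 → P
  i=17: B-C = 25 → Z
  i=18: Q-D = 13 → N
  i=19: K-N = 23 → X
  i=20: F-F =  0 → A
  i=21: Z-G = 19 → T
  i=22: Z-X =  2 → C
  i=23: Z-N = 12 → M
  i=24: J-U = 15 → P
  i=25: F-G = 25 → Z
  i=26: D-Q = 13 → N
  i=27: E-H = 23 → X
  i=28: U-U =  0 → A
  i=29: N-U = 19 → T
  i=30: K-I =  2 → C
  i=31: T-H = 12 → M
  i=32: O-Z = 15 → P
  i=33: Q-R = 25 → Z
  i=34: T-G = 13 → N
  i=35: G-J = 23 → X
  i=36: I-I =  0 → A
  i=37: J-Q = 19 → T
  i=38: R-P =  2 → C
  i=39: S-G = 12 → M
  i=40: A-L = 15 → P
  i=41: Z-A = 25 → Z
  i=42: U-H = 13 → N
  i=43: O-R = 23 → X
  shifts repeat with period 8: PZNXATCM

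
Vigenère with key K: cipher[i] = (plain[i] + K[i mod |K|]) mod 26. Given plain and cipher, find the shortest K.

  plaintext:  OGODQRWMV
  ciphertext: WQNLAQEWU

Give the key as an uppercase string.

IKZ

  i= 0: W-O =  8 → I
  i= 1: Q-G = 10 → K
  i= 2: N-O = 25 → Z
  i= 3: L-D =  8 → I
  i= 4: A-Q = 10 → K
  i= 5: Q-R = 25 → Z
  i= 6: E-W =  8 → I
  i= 7: W-M = 10 → K
  i= 8: U-V = 25 → Z
  shifts repeat with period 3: IKZ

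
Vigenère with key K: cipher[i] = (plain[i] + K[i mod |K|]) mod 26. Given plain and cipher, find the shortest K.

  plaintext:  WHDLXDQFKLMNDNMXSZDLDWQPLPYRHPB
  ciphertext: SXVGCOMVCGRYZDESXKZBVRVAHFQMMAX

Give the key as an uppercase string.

WQSVFL

  i= 0: S-W = 22 → W
  i= 1: X-H = 16 → Q
  i= 2: V-D = 18 → S
  i= 3: G-L = 21 → V
  i= 4: C-X =  5 → F
  i= 5: O-D = 11 → L
  i= 6: M-Q = 22 → W
  i= 7: V-F = 16 → Q
  i= 8: C-K = 18 → S
  i= 9: G-L = 21 → V
  i=10: R-M =  5 → F
  i=11: Y-N = 11 → L
  i=12: Z-D = 22 → W
  i=13: D-N = 16 → Q
  i=14: E-M = 18 → S
  i=15: S-X = 21 → V
  i=16: X-S =  5 → F
  i=17: K-Z = 11 → L
  i=18: Z-D = 22 → W
  i=19: B-L = 16 → Q
  i=20: V-D = 18 → S
  i=21: R-W = 21 → V
  i=22: V-Q =  5 → F
  i=23: A-P = 11 → L
  i=24: H-L = 22 → W
  i=25: F-P = 16 → Q
  i=26: Q-Y = 18 → S
  i=27: M-R = 21 → V
  i=28: M-H =  5 → F
  i=29: A-P = 11 → L
  i=30: X-B = 22 → W
  shifts repeat with period 6: WQSVFL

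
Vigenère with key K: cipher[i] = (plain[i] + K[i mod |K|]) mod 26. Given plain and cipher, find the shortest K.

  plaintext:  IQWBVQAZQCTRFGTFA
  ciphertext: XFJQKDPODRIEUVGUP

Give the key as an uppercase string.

PPN

  i= 0: X-I = 15 → P
  i= 1: F-Q = 15 → P
  i= 2: J-W = 13 → N
  i= 3: Q-B = 15 → P
  i= 4: K-V = 15 → P
  i= 5: D-Q = 13 → N
  i= 6: P-A = 15 → P
  i= 7: O-Z = 15 → P
  i= 8: D-Q = 13 → N
  i= 9: R-C = 15 → P
  i=10: I-T = 15 → P
  i=11: E-R = 13 → N
  i=12: U-F = 15 → P
  i=13: V-G = 15 → P
  i=14: G-T = 13 → N
  i=15: U-F = 15 → P
  i=16: P-A = 15 → P
  shifts repeat with period 3: PPN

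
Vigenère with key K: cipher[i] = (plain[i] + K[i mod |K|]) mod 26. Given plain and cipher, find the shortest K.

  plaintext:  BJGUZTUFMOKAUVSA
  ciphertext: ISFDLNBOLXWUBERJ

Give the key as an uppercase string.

HJZJMU

  i= 0: I-B =  7 → H
  i= 1: S-J =  9 → J
  i= 2: F-G = 25 → Z
  i= 3: D-U =  9 → J
  i= 4: L-Z = 12 → M
  i= 5: N-T = 20 → U
  i= 6: B-U =  7 → H
  i= 7: O-F =  9 → J
  i= 8: L-M = 25 → Z
  i= 9: X-O =  9 → J
  i=10: W-K = 12 → M
  i=11: U-A = 20 → U
  i=12: B-U =  7 → H
  i=13: E-V =  9 → J
  i=14: R-S = 25 → Z
  i=15: J-A =  9 → J
  shifts repeat with period 6: HJZJMU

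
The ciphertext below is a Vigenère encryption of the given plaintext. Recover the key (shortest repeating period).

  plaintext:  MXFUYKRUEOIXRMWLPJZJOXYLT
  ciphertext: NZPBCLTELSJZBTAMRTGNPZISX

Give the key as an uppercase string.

  i= 0: N-M =  1 → B
  i= 1: Z-X =  2 → C
  i= 2: P-F = 10 → K
  i= 3: B-U =  7 → H
  i= 4: C-Y =  4 → E
  i= 5: L-K =  1 → B
  i= 6: T-R =  2 → C
  i= 7: E-U = 10 → K
  i= 8: L-E =  7 → H
  i= 9: S-O =  4 → E
  i=10: J-I =  1 → B
  i=11: Z-X =  2 → C
  i=12: B-R = 10 → K
  i=13: T-M =  7 → H
  i=14: A-W =  4 → E
  i=15: M-L =  1 → B
  i=16: R-P =  2 → C
  i=17: T-J = 10 → K
  i=18: G-Z =  7 → H
  i=19: N-J =  4 → E
  i=20: P-O =  1 → B
  i=21: Z-X =  2 → C
  i=22: I-Y = 10 → K
  i=23: S-L =  7 → H
  i=24: X-T =  4 → E
  shifts repeat with period 5: BCKHE

BCKHE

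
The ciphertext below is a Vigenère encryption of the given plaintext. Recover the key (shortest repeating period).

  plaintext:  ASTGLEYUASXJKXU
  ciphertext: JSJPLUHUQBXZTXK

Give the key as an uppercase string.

  i= 0: J-A =  9 → J
  i= 1: S-S =  0 → A
  i= 2: J-T = 16 → Q
  i= 3: P-G =  9 → J
  i= 4: L-L =  0 → A
  i= 5: U-E = 16 → Q
  i= 6: H-Y =  9 → J
  i= 7: U-U =  0 → A
  i= 8: Q-A = 16 → Q
  i= 9: B-S =  9 → J
  i=10: X-X =  0 → A
  i=11: Z-J = 16 → Q
  i=12: T-K =  9 → J
  i=13: X-X =  0 → A
  i=14: K-U = 16 → Q
  shifts repeat with period 3: JAQ

JAQ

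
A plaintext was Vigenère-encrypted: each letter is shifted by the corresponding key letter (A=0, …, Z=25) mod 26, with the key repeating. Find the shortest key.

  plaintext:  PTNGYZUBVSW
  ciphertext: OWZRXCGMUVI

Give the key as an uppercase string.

ZDML

  i= 0: O-P = 25 → Z
  i= 1: W-T =  3 → D
  i= 2: Z-N = 12 → M
  i= 3: R-G = 11 → L
  i= 4: X-Y = 25 → Z
  i= 5: C-Z =  3 → D
  i= 6: G-U = 12 → M
  i= 7: M-B = 11 → L
  i= 8: U-V = 25 → Z
  i= 9: V-S =  3 → D
  i=10: I-W = 12 → M
  shifts repeat with period 4: ZDML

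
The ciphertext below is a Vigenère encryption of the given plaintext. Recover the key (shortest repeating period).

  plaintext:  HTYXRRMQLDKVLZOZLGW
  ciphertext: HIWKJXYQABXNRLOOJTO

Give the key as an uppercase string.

  i= 0: H-H =  0 → A
  i= 1: I-T = 15 → P
  i= 2: W-Y = 24 → Y
  i= 3: K-X = 13 → N
  i= 4: J-R = 18 → S
  i= 5: X-R =  6 → G
  i= 6: Y-M = 12 → M
  i= 7: Q-Q =  0 → A
  i= 8: A-L = 15 → P
  i= 9: B-D = 24 → Y
  i=10: X-K = 13 → N
  i=11: N-V = 18 → S
  i=12: R-L =  6 → G
  i=13: L-Z = 12 → M
  i=14: O-O =  0 → A
  i=15: O-Z = 15 → P
  i=16: J-L = 24 → Y
  i=17: T-G = 13 → N
  i=18: O-W = 18 → S
  shifts repeat with period 7: APYNSGM

APYNSGM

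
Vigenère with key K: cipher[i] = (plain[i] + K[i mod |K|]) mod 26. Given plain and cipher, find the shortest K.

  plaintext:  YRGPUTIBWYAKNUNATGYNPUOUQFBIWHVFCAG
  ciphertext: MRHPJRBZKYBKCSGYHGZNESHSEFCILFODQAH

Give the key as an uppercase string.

  i= 0: M-Y = 14 → O
  i= 1: R-R =  0 → A
  i= 2: H-G =  1 → B
  i= 3: P-P =  0 → A
  i= 4: J-U = 15 → P
  i= 5: R-T = 24 → Y
  i= 6: B-I = 19 → T
  i= 7: Z-B = 24 → Y
  i= 8: K-W = 14 → O
  i= 9: Y-Y =  0 → A
  i=10: B-A =  1 → B
  i=11: K-K =  0 → A
  i=12: C-N = 15 → P
  i=13: S-U = 24 → Y
  i=14: G-N = 19 → T
  i=15: Y-A = 24 → Y
  i=16: H-T = 14 → O
  i=17: G-G =  0 → A
  i=18: Z-Y =  1 → B
  i=19: N-N =  0 → A
  i=20: E-P = 15 → P
  i=21: S-U = 24 → Y
  i=22: H-O = 19 → T
  i=23: S-U = 24 → Y
  i=24: E-Q = 14 → O
  i=25: F-F =  0 → A
  i=26: C-B =  1 → B
  i=27: I-I =  0 → A
  i=28: L-W = 15 → P
  i=29: F-H = 24 → Y
  i=30: O-V = 19 → T
  i=31: D-F = 24 → Y
  i=32: Q-C = 14 → O
  i=33: A-A =  0 → A
  i=34: H-G =  1 → B
  shifts repeat with period 8: OABAPYTY

OABAPYTY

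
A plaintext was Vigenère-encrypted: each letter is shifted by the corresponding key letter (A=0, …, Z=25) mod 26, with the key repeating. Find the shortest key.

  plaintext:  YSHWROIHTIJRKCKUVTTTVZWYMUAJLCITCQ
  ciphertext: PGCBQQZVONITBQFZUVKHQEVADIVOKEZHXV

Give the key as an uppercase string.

  i= 0: P-Y = 17 → R
  i= 1: G-S = 14 → O
  i= 2: C-H = 21 → V
  i= 3: B-W =  5 → F
  i= 4: Q-R = 25 → Z
  i= 5: Q-O =  2 → C
  i= 6: Z-I = 17 → R
  i= 7: V-H = 14 → O
  i= 8: O-T = 21 → V
  i= 9: N-I =  5 → F
  i=10: I-J = 25 → Z
  i=11: T-R =  2 → C
  i=12: B-K = 17 → R
  i=13: Q-C = 14 → O
  i=14: F-K = 21 → V
  i=15: Z-U =  5 → F
  i=16: U-V = 25 → Z
  i=17: V-T =  2 → C
  i=18: K-T = 17 → R
  i=19: H-T = 14 → O
  i=20: Q-V = 21 → V
  i=21: E-Z =  5 → F
  i=22: V-W = 25 → Z
  i=23: A-Y =  2 → C
  i=24: D-M = 17 → R
  i=25: I-U = 14 → O
  i=26: V-A = 21 → V
  i=27: O-J =  5 → F
  i=28: K-L = 25 → Z
  i=29: E-C =  2 → C
  i=30: Z-I = 17 → R
  i=31: H-T = 14 → O
  i=32: X-C = 21 → V
  i=33: V-Q =  5 → F
  shifts repeat with period 6: ROVFZC

ROVFZC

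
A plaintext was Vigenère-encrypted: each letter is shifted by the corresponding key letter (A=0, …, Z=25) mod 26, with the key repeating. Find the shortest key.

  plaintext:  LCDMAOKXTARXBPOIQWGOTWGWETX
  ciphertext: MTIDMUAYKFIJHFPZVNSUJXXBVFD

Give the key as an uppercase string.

BRFRMGQ

  i= 0: M-L =  1 → B
  i= 1: T-C = 17 → R
  i= 2: I-D =  5 → F
  i= 3: D-M = 17 → R
  i= 4: M-A = 12 → M
  i= 5: U-O =  6 → G
  i= 6: A-K = 16 → Q
  i= 7: Y-X =  1 → B
  i= 8: K-T = 17 → R
  i= 9: F-A =  5 → F
  i=10: I-R = 17 → R
  i=11: J-X = 12 → M
  i=12: H-B =  6 → G
  i=13: F-P = 16 → Q
  i=14: P-O =  1 → B
  i=15: Z-I = 17 → R
  i=16: V-Q =  5 → F
  i=17: N-W = 17 → R
  i=18: S-G = 12 → M
  i=19: U-O =  6 → G
  i=20: J-T = 16 → Q
  i=21: X-W =  1 → B
  i=22: X-G = 17 → R
  i=23: B-W =  5 → F
  i=24: V-E = 17 → R
  i=25: F-T = 12 → M
  i=26: D-X =  6 → G
  shifts repeat with period 7: BRFRMGQ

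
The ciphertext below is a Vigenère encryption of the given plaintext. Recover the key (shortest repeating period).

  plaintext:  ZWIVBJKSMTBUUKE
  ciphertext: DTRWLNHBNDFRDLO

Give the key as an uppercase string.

EXJBK

  i= 0: D-Z =  4 → E
  i= 1: T-W = 23 → X
  i= 2: R-I =  9 → J
  i= 3: W-V =  1 → B
  i= 4: L-B = 10 → K
  i= 5: N-J =  4 → E
  i= 6: H-K = 23 → X
  i= 7: B-S =  9 → J
  i= 8: N-M =  1 → B
  i= 9: D-T = 10 → K
  i=10: F-B =  4 → E
  i=11: R-U = 23 → X
  i=12: D-U =  9 → J
  i=13: L-K =  1 → B
  i=14: O-E = 10 → K
  shifts repeat with period 5: EXJBK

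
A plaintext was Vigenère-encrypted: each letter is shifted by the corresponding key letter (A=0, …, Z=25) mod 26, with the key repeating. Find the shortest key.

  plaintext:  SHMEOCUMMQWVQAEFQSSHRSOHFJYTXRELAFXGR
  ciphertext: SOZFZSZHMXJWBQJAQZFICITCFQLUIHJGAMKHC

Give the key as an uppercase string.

  i= 0: S-S =  0 → A
  i= 1: O-H =  7 → H
  i= 2: Z-M = 13 → N
  i= 3: F-E =  1 → B
  i= 4: Z-O = 11 → L
  i= 5: S-C = 16 → Q
  i= 6: Z-U =  5 → F
  i= 7: H-M = 21 → V
  i= 8: M-M =  0 → A
  i= 9: X-Q =  7 → H
  i=10: J-W = 13 → N
  i=11: W-V =  1 → B
  i=12: B-Q = 11 → L
  i=13: Q-A = 16 → Q
  i=14: J-E =  5 → F
  i=15: A-F = 21 → V
  i=16: Q-Q =  0 → A
  i=17: Z-S =  7 → H
  i=18: F-S = 13 → N
  i=19: I-H =  1 → B
  i=20: C-R = 11 → L
  i=21: I-S = 16 → Q
  i=22: T-O =  5 → F
  i=23: C-H = 21 → V
  i=24: F-F =  0 → A
  i=25: Q-J =  7 → H
  i=26: L-Y = 13 → N
  i=27: U-T =  1 → B
  i=28: I-X = 11 → L
  i=29: H-R = 16 → Q
  i=30: J-E =  5 → F
  i=31: G-L = 21 → V
  i=32: A-A =  0 → A
  i=33: M-F =  7 → H
  i=34: K-X = 13 → N
  i=35: H-G =  1 → B
  i=36: C-R = 11 → L
  shifts repeat with period 8: AHNBLQFV

AHNBLQFV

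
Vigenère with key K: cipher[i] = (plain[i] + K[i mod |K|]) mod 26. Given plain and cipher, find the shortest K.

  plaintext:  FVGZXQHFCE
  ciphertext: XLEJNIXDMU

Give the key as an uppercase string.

  i= 0: X-F = 18 → S
  i= 1: L-V = 16 → Q
  i= 2: E-G = 24 → Y
  i= 3: J-Z = 10 → K
  i= 4: N-X = 16 → Q
  i= 5: I-Q = 18 → S
  i= 6: X-H = 16 → Q
  i= 7: D-F = 24 → Y
  i= 8: M-C = 10 → K
  i= 9: U-E = 16 → Q
  shifts repeat with period 5: SQYKQ

SQYKQ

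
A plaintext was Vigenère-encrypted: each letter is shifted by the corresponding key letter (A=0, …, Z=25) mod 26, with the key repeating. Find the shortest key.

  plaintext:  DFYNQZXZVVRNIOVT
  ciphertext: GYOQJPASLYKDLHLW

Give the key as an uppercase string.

  i= 0: G-D =  3 → D
  i= 1: Y-F = 19 → T
  i= 2: O-Y = 16 → Q
  i= 3: Q-N =  3 → D
  i= 4: J-Q = 19 → T
  i= 5: P-Z = 16 → Q
  i= 6: A-X =  3 → D
  i= 7: S-Z = 19 → T
  i= 8: L-V = 16 → Q
  i= 9: Y-V =  3 → D
  i=10: K-R = 19 → T
  i=11: D-N = 16 → Q
  i=12: L-I =  3 → D
  i=13: H-O = 19 → T
  i=14: L-V = 16 → Q
  i=15: W-T =  3 → D
  shifts repeat with period 3: DTQ

DTQ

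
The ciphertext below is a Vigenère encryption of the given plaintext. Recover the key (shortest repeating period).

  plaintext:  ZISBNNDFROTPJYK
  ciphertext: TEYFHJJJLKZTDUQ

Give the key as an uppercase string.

UWGE

  i= 0: T-Z = 20 → U
  i= 1: E-I = 22 → W
  i= 2: Y-S =  6 → G
  i= 3: F-B =  4 → E
  i= 4: H-N = 20 → U
  i= 5: J-N = 22 → W
  i= 6: J-D =  6 → G
  i= 7: J-F =  4 → E
  i= 8: L-R = 20 → U
  i= 9: K-O = 22 → W
  i=10: Z-T =  6 → G
  i=11: T-P =  4 → E
  i=12: D-J = 20 → U
  i=13: U-Y = 22 → W
  i=14: Q-K =  6 → G
  shifts repeat with period 4: UWGE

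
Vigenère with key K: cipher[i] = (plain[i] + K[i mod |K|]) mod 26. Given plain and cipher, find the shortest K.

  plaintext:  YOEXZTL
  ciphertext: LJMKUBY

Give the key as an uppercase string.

NVI

  i= 0: L-Y = 13 → N
  i= 1: J-O = 21 → V
  i= 2: M-E =  8 → I
  i= 3: K-X = 13 → N
  i= 4: U-Z = 21 → V
  i= 5: B-T =  8 → I
  i= 6: Y-L = 13 → N
  shifts repeat with period 3: NVI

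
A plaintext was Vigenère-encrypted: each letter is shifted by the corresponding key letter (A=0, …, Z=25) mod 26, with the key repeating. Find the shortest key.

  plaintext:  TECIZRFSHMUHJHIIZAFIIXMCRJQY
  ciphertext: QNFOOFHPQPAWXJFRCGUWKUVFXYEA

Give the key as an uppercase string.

  i= 0: Q-T = 23 → X
  i= 1: N-E =  9 → J
  i= 2: F-C =  3 → D
  i= 3: O-I =  6 → G
  i= 4: O-Z = 15 → P
  i= 5: F-R = 14 → O
  i= 6: H-F =  2 → C
  i= 7: P-S = 23 → X
  i= 8: Q-H =  9 → J
  i= 9: P-M =  3 → D
  i=10: A-U =  6 → G
  i=11: W-H = 15 → P
  i=12: X-J = 14 → O
  i=13: J-H =  2 → C
  i=14: F-I = 23 → X
  i=15: R-I =  9 → J
  i=16: C-Z =  3 → D
  i=17: G-A =  6 → G
  i=18: U-F = 15 → P
  i=19: W-I = 14 → O
  i=20: K-I =  2 → C
  i=21: U-X = 23 → X
  i=22: V-M =  9 → J
  i=23: F-C =  3 → D
  i=24: X-R =  6 → G
  i=25: Y-J = 15 → P
  i=26: E-Q = 14 → O
  i=27: A-Y =  2 → C
  shifts repeat with period 7: XJDGPOC

XJDGPOC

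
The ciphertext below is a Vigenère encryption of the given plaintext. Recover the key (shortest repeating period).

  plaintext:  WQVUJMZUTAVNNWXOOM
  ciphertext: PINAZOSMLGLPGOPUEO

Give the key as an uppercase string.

TSSGQC

  i= 0: P-W = 19 → T
  i= 1: I-Q = 18 → S
  i= 2: N-V = 18 → S
  i= 3: A-U =  6 → G
  i= 4: Z-J = 16 → Q
  i= 5: O-M =  2 → C
  i= 6: S-Z = 19 → T
  i= 7: M-U = 18 → S
  i= 8: L-T = 18 → S
  i= 9: G-A =  6 → G
  i=10: L-V = 16 → Q
  i=11: P-N =  2 → C
  i=12: G-N = 19 → T
  i=13: O-W = 18 → S
  i=14: P-X = 18 → S
  i=15: U-O =  6 → G
  i=16: E-O = 16 → Q
  i=17: O-M =  2 → C
  shifts repeat with period 6: TSSGQC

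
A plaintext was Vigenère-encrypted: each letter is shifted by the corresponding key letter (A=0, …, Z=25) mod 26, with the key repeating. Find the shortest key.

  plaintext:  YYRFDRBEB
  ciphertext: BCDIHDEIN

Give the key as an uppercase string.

DEM

  i= 0: B-Y =  3 → D
  i= 1: C-Y =  4 → E
  i= 2: D-R = 12 → M
  i= 3: I-F =  3 → D
  i= 4: H-D =  4 → E
  i= 5: D-R = 12 → M
  i= 6: E-B =  3 → D
  i= 7: I-E =  4 → E
  i= 8: N-B = 12 → M
  shifts repeat with period 3: DEM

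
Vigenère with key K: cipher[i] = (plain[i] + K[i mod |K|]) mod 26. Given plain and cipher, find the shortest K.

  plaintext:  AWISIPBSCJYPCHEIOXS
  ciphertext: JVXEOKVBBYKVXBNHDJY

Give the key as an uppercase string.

JZPMGVU

  i= 0: J-A =  9 → J
  i= 1: V-W = 25 → Z
  i= 2: X-I = 15 → P
  i= 3: E-S = 12 → M
  i= 4: O-I =  6 → G
  i= 5: K-P = 21 → V
  i= 6: V-B = 20 → U
  i= 7: B-S =  9 → J
  i= 8: B-C = 25 → Z
  i= 9: Y-J = 15 → P
  i=10: K-Y = 12 → M
  i=11: V-P =  6 → G
  i=12: X-C = 21 → V
  i=13: B-H = 20 → U
  i=14: N-E =  9 → J
  i=15: H-I = 25 → Z
  i=16: D-O = 15 → P
  i=17: J-X = 12 → M
  i=18: Y-S =  6 → G
  shifts repeat with period 7: JZPMGVU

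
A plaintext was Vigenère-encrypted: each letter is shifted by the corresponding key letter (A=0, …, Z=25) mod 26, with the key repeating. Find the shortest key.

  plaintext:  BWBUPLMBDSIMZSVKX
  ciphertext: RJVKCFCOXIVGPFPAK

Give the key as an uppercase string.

  i= 0: R-B = 16 → Q
  i= 1: J-W = 13 → N
  i= 2: V-B = 20 → U
  i= 3: K-U = 16 → Q
  i= 4: C-P = 13 → N
  i= 5: F-L = 20 → U
  i= 6: C-M = 16 → Q
  i= 7: O-B = 13 → N
  i= 8: X-D = 20 → U
  i= 9: I-S = 16 → Q
  i=10: V-I = 13 → N
  i=11: G-M = 20 → U
  i=12: P-Z = 16 → Q
  i=13: F-S = 13 → N
  i=14: P-V = 20 → U
  i=15: A-K = 16 → Q
  i=16: K-X = 13 → N
  shifts repeat with period 3: QNU

QNU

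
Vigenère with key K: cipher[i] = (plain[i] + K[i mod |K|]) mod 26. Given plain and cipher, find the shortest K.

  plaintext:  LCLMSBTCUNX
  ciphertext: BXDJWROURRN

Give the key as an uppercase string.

  i= 0: B-L = 16 → Q
  i= 1: X-C = 21 → V
  i= 2: D-L = 18 → S
  i= 3: J-M = 23 → X
  i= 4: W-S =  4 → E
  i= 5: R-B = 16 → Q
  i= 6: O-T = 21 → V
  i= 7: U-C = 18 → S
  i= 8: R-U = 23 → X
  i= 9: R-N =  4 → E
  i=10: N-X = 16 → Q
  shifts repeat with period 5: QVSXE

QVSXE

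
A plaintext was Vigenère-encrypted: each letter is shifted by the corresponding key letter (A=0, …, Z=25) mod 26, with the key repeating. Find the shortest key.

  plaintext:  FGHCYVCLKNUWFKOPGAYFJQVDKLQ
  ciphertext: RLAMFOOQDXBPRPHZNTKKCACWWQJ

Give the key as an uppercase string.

MFTKHT

  i= 0: R-F = 12 → M
  i= 1: L-G =  5 → F
  i= 2: A-H = 19 → T
  i= 3: M-C = 10 → K
  i= 4: F-Y =  7 → H
  i= 5: O-V = 19 → T
  i= 6: O-C = 12 → M
  i= 7: Q-L =  5 → F
  i= 8: D-K = 19 → T
  i= 9: X-N = 10 → K
  i=10: B-U =  7 → H
  i=11: P-W = 19 → T
  i=12: R-F = 12 → M
  i=13: P-K =  5 → F
  i=14: H-O = 19 → T
  i=15: Z-P = 10 → K
  i=16: N-G =  7 → H
  i=17: T-A = 19 → T
  i=18: K-Y = 12 → M
  i=19: K-F =  5 → F
  i=20: C-J = 19 → T
  i=21: A-Q = 10 → K
  i=22: C-V =  7 → H
  i=23: W-D = 19 → T
  i=24: W-K = 12 → M
  i=25: Q-L =  5 → F
  i=26: J-Q = 19 → T
  shifts repeat with period 6: MFTKHT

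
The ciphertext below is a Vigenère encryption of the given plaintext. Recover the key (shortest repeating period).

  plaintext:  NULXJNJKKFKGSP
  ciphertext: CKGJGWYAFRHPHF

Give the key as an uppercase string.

  i= 0: C-N = 15 → P
  i= 1: K-U = 16 → Q
  i= 2: G-L = 21 → V
  i= 3: J-X = 12 → M
  i= 4: G-J = 23 → X
  i= 5: W-N =  9 → J
  i= 6: Y-J = 15 → P
  i= 7: A-K = 16 → Q
  i= 8: F-K = 21 → V
  i= 9: R-F = 12 → M
  i=10: H-K = 23 → X
  i=11: P-G =  9 → J
  i=12: H-S = 15 → P
  i=13: F-P = 16 → Q
  shifts repeat with period 6: PQVMXJ

PQVMXJ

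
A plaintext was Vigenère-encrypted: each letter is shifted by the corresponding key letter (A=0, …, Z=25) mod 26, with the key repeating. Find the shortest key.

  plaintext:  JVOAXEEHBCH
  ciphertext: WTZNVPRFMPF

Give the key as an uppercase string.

NYL

  i= 0: W-J = 13 → N
  i= 1: T-V = 24 → Y
  i= 2: Z-O = 11 → L
  i= 3: N-A = 13 → N
  i= 4: V-X = 24 → Y
  i= 5: P-E = 11 → L
  i= 6: R-E = 13 → N
  i= 7: F-H = 24 → Y
  i= 8: M-B = 11 → L
  i= 9: P-C = 13 → N
  i=10: F-H = 24 → Y
  shifts repeat with period 3: NYL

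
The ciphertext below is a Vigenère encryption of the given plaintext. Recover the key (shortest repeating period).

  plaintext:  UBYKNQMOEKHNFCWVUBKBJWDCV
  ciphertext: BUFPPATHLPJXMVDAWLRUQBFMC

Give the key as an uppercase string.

  i= 0: B-U =  7 → H
  i= 1: U-B = 19 → T
  i= 2: F-Y =  7 → H
  i= 3: P-K =  5 → F
  i= 4: P-N =  2 → C
  i= 5: A-Q = 10 → K
  i= 6: T-M =  7 → H
  i= 7: H-O = 19 → T
  i= 8: L-E =  7 → H
  i= 9: P-K =  5 → F
  i=10: J-H =  2 → C
  i=11: X-N = 10 → K
  i=12: M-F =  7 → H
  i=13: V-C = 19 → T
  i=14: D-W =  7 → H
  i=15: A-V =  5 → F
  i=16: W-U =  2 → C
  i=17: L-B = 10 → K
  i=18: R-K =  7 → H
  i=19: U-B = 19 → T
  i=20: Q-J =  7 → H
  i=21: B-W =  5 → F
  i=22: F-D =  2 → C
  i=23: M-C = 10 → K
  i=24: C-V =  7 → H
  shifts repeat with period 6: HTHFCK

HTHFCK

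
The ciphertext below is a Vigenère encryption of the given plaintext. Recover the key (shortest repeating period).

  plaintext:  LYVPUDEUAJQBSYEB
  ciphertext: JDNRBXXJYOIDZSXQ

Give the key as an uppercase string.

  i= 0: J-L = 24 → Y
  i= 1: D-Y =  5 → F
  i= 2: N-V = 18 → S
  i= 3: R-P =  2 → C
  i= 4: B-U =  7 → H
  i= 5: X-D = 20 → U
  i= 6: X-E = 19 → T
  i= 7: J-U = 15 → P
  i= 8: Y-A = 24 → Y
  i= 9: O-J =  5 → F
  i=10: I-Q = 18 → S
  i=11: D-B =  2 → C
  i=12: Z-S =  7 → H
  i=13: S-Y = 20 → U
  i=14: X-E = 19 → T
  i=15: Q-B = 15 → P
  shifts repeat with period 8: YFSCHUTP

YFSCHUTP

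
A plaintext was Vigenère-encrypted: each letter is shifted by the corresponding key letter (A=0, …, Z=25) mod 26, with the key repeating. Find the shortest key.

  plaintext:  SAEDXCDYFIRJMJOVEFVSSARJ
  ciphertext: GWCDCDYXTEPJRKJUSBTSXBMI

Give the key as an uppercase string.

  i= 0: G-S = 14 → O
  i= 1: W-A = 22 → W
  i= 2: C-E = 24 → Y
  i= 3: D-D =  0 → A
  i= 4: C-X =  5 → F
  i= 5: D-C =  1 → B
  i= 6: Y-D = 21 → V
  i= 7: X-Y = 25 → Z
  i= 8: T-F = 14 → O
  i= 9: E-I = 22 → W
  i=10: P-R = 24 → Y
  i=11: J-J =  0 → A
  i=12: R-M =  5 → F
  i=13: K-J =  1 → B
  i=14: J-O = 21 → V
  i=15: U-V = 25 → Z
  i=16: S-E = 14 → O
  i=17: B-F = 22 → W
  i=18: T-V = 24 → Y
  i=19: S-S =  0 → A
  i=20: X-S =  5 → F
  i=21: B-A =  1 → B
  i=22: M-R = 21 → V
  i=23: I-J = 25 → Z
  shifts repeat with period 8: OWYAFBVZ

OWYAFBVZ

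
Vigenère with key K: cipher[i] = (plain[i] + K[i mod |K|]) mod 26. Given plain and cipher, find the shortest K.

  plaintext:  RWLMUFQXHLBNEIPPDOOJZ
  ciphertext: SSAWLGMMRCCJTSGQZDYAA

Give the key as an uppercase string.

BWPKR

  i= 0: S-R =  1 → B
  i= 1: S-W = 22 → W
  i= 2: A-L = 15 → P
  i= 3: W-M = 10 → K
  i= 4: L-U = 17 → R
  i= 5: G-F =  1 → B
  i= 6: M-Q = 22 → W
  i= 7: M-X = 15 → P
  i= 8: R-H = 10 → K
  i= 9: C-L = 17 → R
  i=10: C-B =  1 → B
  i=11: J-N = 22 → W
  i=12: T-E = 15 → P
  i=13: S-I = 10 → K
  i=14: G-P = 17 → R
  i=15: Q-P =  1 → B
  i=16: Z-D = 22 → W
  i=17: D-O = 15 → P
  i=18: Y-O = 10 → K
  i=19: A-J = 17 → R
  i=20: A-Z =  1 → B
  shifts repeat with period 5: BWPKR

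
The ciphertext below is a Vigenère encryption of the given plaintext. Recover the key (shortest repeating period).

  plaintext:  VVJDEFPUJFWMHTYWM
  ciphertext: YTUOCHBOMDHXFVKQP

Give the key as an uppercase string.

  i= 0: Y-V =  3 → D
  i= 1: T-V = 24 → Y
  i= 2: U-J = 11 → L
  i= 3: O-D = 11 → L
  i= 4: C-E = 24 → Y
  i= 5: H-F =  2 → C
  i= 6: B-P = 12 → M
  i= 7: O-U = 20 → U
  i= 8: M-J =  3 → D
  i= 9: D-F = 24 → Y
  i=10: H-W = 11 → L
  i=11: X-M = 11 → L
  i=12: F-H = 24 → Y
  i=13: V-T =  2 → C
  i=14: K-Y = 12 → M
  i=15: Q-W = 20 → U
  i=16: P-M =  3 → D
  shifts repeat with period 8: DYLLYCMU

DYLLYCMU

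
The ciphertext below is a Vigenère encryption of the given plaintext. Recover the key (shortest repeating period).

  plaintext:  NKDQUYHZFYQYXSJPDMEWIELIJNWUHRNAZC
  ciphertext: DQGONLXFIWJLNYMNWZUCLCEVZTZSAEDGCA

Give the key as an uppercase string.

  i= 0: D-N = 16 → Q
  i= 1: Q-K =  6 → G
  i= 2: G-D =  3 → D
  i= 3: O-Q = 24 → Y
  i= 4: N-U = 19 → T
  i= 5: L-Y = 13 → N
  i= 6: X-H = 16 → Q
  i= 7: F-Z =  6 → G
  i= 8: I-F =  3 → D
  i= 9: W-Y = 24 → Y
  i=10: J-Q = 19 → T
  i=11: L-Y = 13 → N
  i=12: N-X = 16 → Q
  i=13: Y-S =  6 → G
  i=14: M-J =  3 → D
  i=15: N-P = 24 → Y
  i=16: W-D = 19 → T
  i=17: Z-M = 13 → N
  i=18: U-E = 16 → Q
  i=19: C-W =  6 → G
  i=20: L-I =  3 → D
  i=21: C-E = 24 → Y
  i=22: E-L = 19 → T
  i=23: V-I = 13 → N
  i=24: Z-J = 16 → Q
  i=25: T-N =  6 → G
  i=26: Z-W =  3 → D
  i=27: S-U = 24 → Y
  i=28: A-H = 19 → T
  i=29: E-R = 13 → N
  i=30: D-N = 16 → Q
  i=31: G-A =  6 → G
  i=32: C-Z =  3 → D
  i=33: A-C = 24 → Y
  shifts repeat with period 6: QGDYTN

QGDYTN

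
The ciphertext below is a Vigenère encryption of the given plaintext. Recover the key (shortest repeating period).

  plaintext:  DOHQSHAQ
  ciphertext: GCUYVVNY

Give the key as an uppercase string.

  i= 0: G-D =  3 → D
  i= 1: C-O = 14 → O
  i= 2: U-H = 13 → N
  i= 3: Y-Q =  8 → I
  i= 4: V-S =  3 → D
  i= 5: V-H = 14 → O
  i= 6: N-A = 13 → N
  i= 7: Y-Q =  8 → I
  shifts repeat with period 4: DONI

DONI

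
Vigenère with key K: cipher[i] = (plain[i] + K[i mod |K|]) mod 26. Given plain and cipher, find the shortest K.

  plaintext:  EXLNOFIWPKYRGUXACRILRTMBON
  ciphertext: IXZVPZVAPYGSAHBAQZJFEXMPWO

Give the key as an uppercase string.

EAOIBUN

  i= 0: I-E =  4 → E
  i= 1: X-X =  0 → A
  i= 2: Z-L = 14 → O
  i= 3: V-N =  8 → I
  i= 4: P-O =  1 → B
  i= 5: Z-F = 20 → U
  i= 6: V-I = 13 → N
  i= 7: A-W =  4 → E
  i= 8: P-P =  0 → A
  i= 9: Y-K = 14 → O
  i=10: G-Y =  8 → I
  i=11: S-R =  1 → B
  i=12: A-G = 20 → U
  i=13: H-U = 13 → N
  i=14: B-X =  4 → E
  i=15: A-A =  0 → A
  i=16: Q-C = 14 → O
  i=17: Z-R =  8 → I
  i=18: J-I =  1 → B
  i=19: F-L = 20 → U
  i=20: E-R = 13 → N
  i=21: X-T =  4 → E
  i=22: M-M =  0 → A
  i=23: P-B = 14 → O
  i=24: W-O =  8 → I
  i=25: O-N =  1 → B
  shifts repeat with period 7: EAOIBUN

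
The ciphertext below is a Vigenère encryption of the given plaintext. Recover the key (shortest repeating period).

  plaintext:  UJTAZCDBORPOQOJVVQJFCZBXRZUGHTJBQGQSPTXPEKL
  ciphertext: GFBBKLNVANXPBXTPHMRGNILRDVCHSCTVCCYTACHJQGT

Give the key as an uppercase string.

  i= 0: G-U = 12 → M
  i= 1: F-J = 22 → W
  i= 2: B-T =  8 → I
  i= 3: B-A =  1 → B
  i= 4: K-Z = 11 → L
  i= 5: L-C =  9 → J
  i= 6: N-D = 10 → K
  i= 7: V-B = 20 → U
  i= 8: A-O = 12 → M
  i= 9: N-R = 22 → W
  i=10: X-P =  8 → I
  i=11: P-O =  1 → B
  i=12: B-Q = 11 → L
  i=13: X-O =  9 → J
  i=14: T-J = 10 → K
  i=15: P-V = 20 → U
  i=16: H-V = 12 → M
  i=17: M-Q = 22 → W
  i=18: R-J =  8 → I
  i=19: G-F =  1 → B
  i=20: N-C = 11 → L
  i=21: I-Z =  9 → J
  i=22: L-B = 10 → K
  i=23: R-X = 20 → U
  i=24: D-R = 12 → M
  i=25: V-Z = 22 → W
  i=26: C-U =  8 → I
  i=27: H-G =  1 → B
  i=28: S-H = 11 → L
  i=29: C-T =  9 → J
  i=30: T-J = 10 → K
  i=31: V-B = 20 → U
  i=32: C-Q = 12 → M
  i=33: C-G = 22 → W
  i=34: Y-Q =  8 → I
  i=35: T-S =  1 → B
  i=36: A-P = 11 → L
  i=37: C-T =  9 → J
  i=38: H-X = 10 → K
  i=39: J-P = 20 → U
  i=40: Q-E = 12 → M
  i=41: G-K = 22 → W
  i=42: T-L =  8 → I
  shifts repeat with period 8: MWIBLJKU

MWIBLJKU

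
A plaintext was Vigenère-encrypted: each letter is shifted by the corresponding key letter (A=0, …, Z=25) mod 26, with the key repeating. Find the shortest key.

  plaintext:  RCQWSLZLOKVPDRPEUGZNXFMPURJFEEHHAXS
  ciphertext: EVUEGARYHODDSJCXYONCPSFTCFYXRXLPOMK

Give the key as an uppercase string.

NTEIOPS

  i= 0: E-R = 13 → N
  i= 1: V-C = 19 → T
  i= 2: U-Q =  4 → E
  i= 3: E-W =  8 → I
  i= 4: G-S = 14 → O
  i= 5: A-L = 15 → P
  i= 6: R-Z = 18 → S
  i= 7: Y-L = 13 → N
  i= 8: H-O = 19 → T
  i= 9: O-K =  4 → E
  i=10: D-V =  8 → I
  i=11: D-P = 14 → O
  i=12: S-D = 15 → P
  i=13: J-R = 18 → S
  i=14: C-P = 13 → N
  i=15: X-E = 19 → T
  i=16: Y-U =  4 → E
  i=17: O-G =  8 → I
  i=18: N-Z = 14 → O
  i=19: C-N = 15 → P
  i=20: P-X = 18 → S
  i=21: S-F = 13 → N
  i=22: F-M = 19 → T
  i=23: T-P =  4 → E
  i=24: C-U =  8 → I
  i=25: F-R = 14 → O
  i=26: Y-J = 15 → P
  i=27: X-F = 18 → S
  i=28: R-E = 13 → N
  i=29: X-E = 19 → T
  i=30: L-H =  4 → E
  i=31: P-H =  8 → I
  i=32: O-A = 14 → O
  i=33: M-X = 15 → P
  i=34: K-S = 18 → S
  shifts repeat with period 7: NTEIOPS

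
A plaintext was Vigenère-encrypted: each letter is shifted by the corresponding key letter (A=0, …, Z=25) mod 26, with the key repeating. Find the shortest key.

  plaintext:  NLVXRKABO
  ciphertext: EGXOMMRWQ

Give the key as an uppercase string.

  i= 0: E-N = 17 → R
  i= 1: G-L = 21 → V
  i= 2: X-V =  2 → C
  i= 3: O-X = 17 → R
  i= 4: M-R = 21 → V
  i= 5: M-K =  2 → C
  i= 6: R-A = 17 → R
  i= 7: W-B = 21 → V
  i= 8: Q-O =  2 → C
  shifts repeat with period 3: RVC

RVC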